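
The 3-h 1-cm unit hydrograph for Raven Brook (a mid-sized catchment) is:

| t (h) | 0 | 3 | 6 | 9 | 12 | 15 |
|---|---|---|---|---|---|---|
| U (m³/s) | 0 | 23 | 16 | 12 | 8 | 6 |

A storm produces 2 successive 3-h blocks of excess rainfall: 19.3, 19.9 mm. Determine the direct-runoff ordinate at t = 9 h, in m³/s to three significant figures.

Q ≈ 55.0 m³/s

By discrete convolution, Q_j = Σ (P_i / 10 mm) · U_{j−i}.
At t = 9 h (j=3): Q = (19.3/10)·12 + (19.9/10)·16 = 55.0 m³/s.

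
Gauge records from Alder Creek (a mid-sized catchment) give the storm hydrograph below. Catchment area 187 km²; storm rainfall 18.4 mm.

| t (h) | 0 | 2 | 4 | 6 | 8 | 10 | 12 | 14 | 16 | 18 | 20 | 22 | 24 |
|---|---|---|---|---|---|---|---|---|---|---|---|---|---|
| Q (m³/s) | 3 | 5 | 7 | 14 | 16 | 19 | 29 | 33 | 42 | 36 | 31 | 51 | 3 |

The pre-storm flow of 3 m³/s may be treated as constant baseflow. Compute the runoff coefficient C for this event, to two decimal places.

ΣQ_DR = 250.0 m³/s; V = ΣQ_DR·Δt = 1.800 × 10^6 m³.
Runoff depth d = V / A = 9.626 mm.
C = d / P = 9.626 / 18.4 = 0.52.

C ≈ 0.52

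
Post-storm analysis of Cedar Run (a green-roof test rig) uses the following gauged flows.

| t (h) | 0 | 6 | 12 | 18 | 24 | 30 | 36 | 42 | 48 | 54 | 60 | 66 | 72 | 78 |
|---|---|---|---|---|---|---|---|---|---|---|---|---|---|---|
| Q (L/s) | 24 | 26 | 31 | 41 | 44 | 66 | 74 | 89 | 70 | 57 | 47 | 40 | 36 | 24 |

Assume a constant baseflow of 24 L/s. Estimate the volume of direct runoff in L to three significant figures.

V ≈ 7.19 × 10^6 L

Direct-runoff ordinates (Q − Q_b): 0.0, 2.0, 7.0, 17.0, 20.0, 42.0, 50.0, 65.0, 46.0, 33.0, 23.0, 16.0, 12.0, 0.0 L/s.
ΣQ_DR = 333.0 L/s.
With Δt = 6 h = 21600 s, V = ΣQ_DR · Δt = 333.0 × 21600 = 7.19 × 10^6 L.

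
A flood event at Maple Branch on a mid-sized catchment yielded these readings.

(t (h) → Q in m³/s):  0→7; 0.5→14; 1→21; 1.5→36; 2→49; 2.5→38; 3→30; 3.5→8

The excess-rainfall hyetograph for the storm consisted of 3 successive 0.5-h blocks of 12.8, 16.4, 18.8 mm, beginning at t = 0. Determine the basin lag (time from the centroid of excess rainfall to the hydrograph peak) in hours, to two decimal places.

Centroid of excess rainfall: t_c = Σ P_i·t̄_i / ΣP_i = 0.8125 h (block centres at 0.25, 0.75, 1.25 h).
Hydrograph peak occurs at t = 2 h, so basin lag t_L = 2 − 0.8125 = 1.19 h.

t_L ≈ 1.19 h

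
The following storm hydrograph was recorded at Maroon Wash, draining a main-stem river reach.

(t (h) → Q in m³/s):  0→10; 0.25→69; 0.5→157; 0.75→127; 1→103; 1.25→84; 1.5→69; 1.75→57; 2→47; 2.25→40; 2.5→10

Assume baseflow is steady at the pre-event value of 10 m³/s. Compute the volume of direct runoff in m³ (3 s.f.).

V ≈ 5.97 × 10^5 m³

Direct-runoff ordinates (Q − Q_b): 0.0, 59.0, 147.0, 117.0, 93.0, 74.0, 59.0, 47.0, 37.0, 30.0, 0.0 m³/s.
ΣQ_DR = 663.0 m³/s.
With Δt = 0.25 h = 900 s, V = ΣQ_DR · Δt = 663.0 × 900 = 5.97 × 10^5 m³.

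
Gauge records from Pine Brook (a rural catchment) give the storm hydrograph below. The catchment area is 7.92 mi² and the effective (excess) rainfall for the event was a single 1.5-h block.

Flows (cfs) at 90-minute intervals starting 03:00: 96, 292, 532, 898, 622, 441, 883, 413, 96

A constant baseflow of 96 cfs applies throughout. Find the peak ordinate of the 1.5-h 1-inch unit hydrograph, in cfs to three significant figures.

Direct runoff: 0.0, 196.0, 436.0, 802.0, 526.0, 345.0, 787.0, 317.0, 0.0 cfs; ΣQ_DR = 3409 cfs, peak = 802.0 cfs.
Runoff depth d = ΣQ_DR·Δt / A = 3409 × 5400 / (7.92 mi²) = 1.000 in.
The 1-inch UH is the DRH scaled by (1 in)/d, so U_p = 802.0 × 1/1.000 = 802 cfs.

U_p ≈ 802 cfs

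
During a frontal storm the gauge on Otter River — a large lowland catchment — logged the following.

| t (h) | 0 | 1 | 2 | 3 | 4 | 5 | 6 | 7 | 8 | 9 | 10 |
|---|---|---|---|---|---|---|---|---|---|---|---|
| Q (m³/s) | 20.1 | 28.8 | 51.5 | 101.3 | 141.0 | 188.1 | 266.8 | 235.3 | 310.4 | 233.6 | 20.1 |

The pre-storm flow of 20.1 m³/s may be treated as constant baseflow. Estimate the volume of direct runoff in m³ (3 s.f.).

V ≈ 4.95 × 10^6 m³

Direct-runoff ordinates (Q − Q_b): 0.0, 8.7, 31.4, 81.2, 120.9, 168.0, 246.7, 215.2, 290.3, 213.5, 0.0 m³/s.
ΣQ_DR = 1376 m³/s.
With Δt = 1 h = 3600 s, V = ΣQ_DR · Δt = 1376 × 3600 = 4.95 × 10^6 m³.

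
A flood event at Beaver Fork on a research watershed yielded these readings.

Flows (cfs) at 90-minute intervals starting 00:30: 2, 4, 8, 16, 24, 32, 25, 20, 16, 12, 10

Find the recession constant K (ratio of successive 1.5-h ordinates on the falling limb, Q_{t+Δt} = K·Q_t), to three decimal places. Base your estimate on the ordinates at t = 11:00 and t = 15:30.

K ≈ 0.794

Using the recession-limb readings at t = 11:00 and t = 15:30: Q falls from 20 to 10 cfs over 3 intervals.
K = (Q₂/Q₁)^(1/3) = (10/20)^(1/3) = 0.794.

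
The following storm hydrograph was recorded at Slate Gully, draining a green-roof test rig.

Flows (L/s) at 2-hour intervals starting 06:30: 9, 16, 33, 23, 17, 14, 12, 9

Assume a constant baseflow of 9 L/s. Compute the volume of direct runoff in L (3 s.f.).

Direct-runoff ordinates (Q − Q_b): 0.0, 7.0, 24.0, 14.0, 8.0, 5.0, 3.0, 0.0 L/s.
ΣQ_DR = 61.00 L/s.
With Δt = 2 h = 7200 s, V = ΣQ_DR · Δt = 61.00 × 7200 = 4.39 × 10^5 L.

V ≈ 4.39 × 10^5 L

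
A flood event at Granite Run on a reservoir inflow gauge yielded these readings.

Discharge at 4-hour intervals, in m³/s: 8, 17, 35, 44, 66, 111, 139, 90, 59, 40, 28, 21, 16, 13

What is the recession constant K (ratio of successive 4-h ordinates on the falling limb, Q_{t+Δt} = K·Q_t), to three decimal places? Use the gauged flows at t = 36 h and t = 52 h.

K ≈ 0.755

Using the recession-limb readings at t = 36 h and t = 52 h: Q falls from 40 to 13 m³/s over 4 intervals.
K = (Q₂/Q₁)^(1/4) = (13/40)^(1/4) = 0.755.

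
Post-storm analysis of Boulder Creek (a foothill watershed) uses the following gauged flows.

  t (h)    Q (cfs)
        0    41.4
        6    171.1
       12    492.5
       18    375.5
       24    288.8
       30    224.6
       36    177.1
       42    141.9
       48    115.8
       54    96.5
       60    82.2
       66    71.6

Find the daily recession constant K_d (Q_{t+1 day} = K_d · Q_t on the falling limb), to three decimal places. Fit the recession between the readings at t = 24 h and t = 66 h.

K_d ≈ 0.451

Between t = 24 h and t = 66 h the flow falls from 288.8 to 71.6 cfs over 7×6 h = 42 h.
Per-interval ratio K = (71.6/288.8)^(1/7) = 0.8194; K_d = K^(24/6) = 0.451.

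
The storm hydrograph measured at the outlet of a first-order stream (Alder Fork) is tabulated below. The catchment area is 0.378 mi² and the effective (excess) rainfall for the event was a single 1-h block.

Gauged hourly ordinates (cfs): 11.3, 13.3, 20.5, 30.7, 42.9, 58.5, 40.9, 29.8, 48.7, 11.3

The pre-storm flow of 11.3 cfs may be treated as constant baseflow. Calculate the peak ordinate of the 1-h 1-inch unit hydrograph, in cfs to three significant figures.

Direct runoff: 0.0, 2.0, 9.2, 19.4, 31.6, 47.2, 29.6, 18.5, 37.4, 0.0 cfs; ΣQ_DR = 194.9 cfs, peak = 47.2 cfs.
Runoff depth d = ΣQ_DR·Δt / A = 194.9 × 3600 / (0.378 mi²) = 0.7990 in.
The 1-inch UH is the DRH scaled by (1 in)/d, so U_p = 47.2 × 1/0.7990 = 59.1 cfs.

U_p ≈ 59.1 cfs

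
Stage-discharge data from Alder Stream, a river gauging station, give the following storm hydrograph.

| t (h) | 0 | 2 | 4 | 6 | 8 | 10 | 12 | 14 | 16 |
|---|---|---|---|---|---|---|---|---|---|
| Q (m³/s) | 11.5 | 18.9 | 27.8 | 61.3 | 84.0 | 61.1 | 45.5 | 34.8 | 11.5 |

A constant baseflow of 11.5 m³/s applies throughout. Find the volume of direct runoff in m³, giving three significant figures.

V ≈ 1.82 × 10^6 m³

Direct-runoff ordinates (Q − Q_b): 0.0, 7.4, 16.3, 49.8, 72.5, 49.6, 34.0, 23.3, 0.0 m³/s.
ΣQ_DR = 252.9 m³/s.
With Δt = 2 h = 7200 s, V = ΣQ_DR · Δt = 252.9 × 7200 = 1.82 × 10^6 m³.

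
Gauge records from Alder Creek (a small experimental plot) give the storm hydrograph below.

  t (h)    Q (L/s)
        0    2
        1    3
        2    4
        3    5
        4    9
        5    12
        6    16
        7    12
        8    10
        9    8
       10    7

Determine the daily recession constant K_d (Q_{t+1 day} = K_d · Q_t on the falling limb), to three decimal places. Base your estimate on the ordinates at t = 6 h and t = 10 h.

Between t = 6 h and t = 10 h the flow falls from 16 to 7 L/s over 4×1 h = 4 h.
Per-interval ratio K = (7/16)^(1/4) = 0.8133; K_d = K^(24/1) = 0.007.

K_d ≈ 0.007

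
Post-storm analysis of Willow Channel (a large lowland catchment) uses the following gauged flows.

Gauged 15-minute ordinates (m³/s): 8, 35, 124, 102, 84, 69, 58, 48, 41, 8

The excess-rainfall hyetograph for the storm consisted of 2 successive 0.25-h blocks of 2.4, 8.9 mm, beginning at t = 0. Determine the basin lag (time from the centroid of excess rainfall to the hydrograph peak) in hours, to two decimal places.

t_L ≈ 0.18 h

Centroid of excess rainfall: t_c = Σ P_i·t̄_i / ΣP_i = 0.3219 h (block centres at 0.125, 0.375 h).
Hydrograph peak occurs at t = 0.5 h, so basin lag t_L = 0.5 − 0.3219 = 0.18 h.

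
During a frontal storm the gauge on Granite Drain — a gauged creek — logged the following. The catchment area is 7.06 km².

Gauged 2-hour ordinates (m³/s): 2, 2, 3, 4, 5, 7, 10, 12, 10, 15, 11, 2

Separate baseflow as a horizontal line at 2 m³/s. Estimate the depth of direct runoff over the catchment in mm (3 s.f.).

Direct runoff: 0.0, 0.0, 1.0, 2.0, 3.0, 5.0, 8.0, 10.0, 8.0, 13.0, 9.0, 0.0 m³/s; ΣQ_DR = 59.00 m³/s.
V = ΣQ_DR · Δt = 59.00 × 7200 s = 4.248 × 10^5 m³.
Over A = 7.06 km², depth = V / A = 60.2 mm.

d ≈ 60.2 mm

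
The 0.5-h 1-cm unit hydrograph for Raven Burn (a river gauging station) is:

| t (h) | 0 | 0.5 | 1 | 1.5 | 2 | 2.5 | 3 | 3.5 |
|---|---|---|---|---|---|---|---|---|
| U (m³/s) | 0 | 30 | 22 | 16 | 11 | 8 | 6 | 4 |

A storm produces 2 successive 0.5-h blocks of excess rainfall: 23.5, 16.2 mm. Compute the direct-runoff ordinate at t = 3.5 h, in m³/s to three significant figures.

By discrete convolution, Q_j = Σ (P_i / 10 mm) · U_{j−i}.
At t = 3.5 h (j=7): Q = (23.5/10)·4 + (16.2/10)·6 = 19.1 m³/s.

Q ≈ 19.1 m³/s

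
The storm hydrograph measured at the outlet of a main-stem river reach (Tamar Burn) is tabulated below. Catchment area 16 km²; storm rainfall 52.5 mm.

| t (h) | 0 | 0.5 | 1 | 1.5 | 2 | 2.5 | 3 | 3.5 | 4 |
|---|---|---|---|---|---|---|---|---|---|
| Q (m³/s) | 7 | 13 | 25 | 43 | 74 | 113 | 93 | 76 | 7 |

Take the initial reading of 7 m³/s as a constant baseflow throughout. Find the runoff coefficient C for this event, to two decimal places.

C ≈ 0.83

ΣQ_DR = 388.0 m³/s; V = ΣQ_DR·Δt = 6.984 × 10^5 m³.
Runoff depth d = V / A = 43.65 mm.
C = d / P = 43.65 / 52.5 = 0.83.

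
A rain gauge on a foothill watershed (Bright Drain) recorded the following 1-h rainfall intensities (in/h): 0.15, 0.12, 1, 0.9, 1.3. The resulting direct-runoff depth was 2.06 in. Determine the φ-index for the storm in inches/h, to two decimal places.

Only the 3 blocks with intensity above φ contribute runoff: 1, 0.9, 1.3 in/h.
Σ(I−φ)·Δt = d  ⇒  (1+0.9+1.3 − 3φ)·1 = 2.06
φ = (3.200 − 2.06/1) / 3 = 0.38 in/h.

φ ≈ 0.38 in/h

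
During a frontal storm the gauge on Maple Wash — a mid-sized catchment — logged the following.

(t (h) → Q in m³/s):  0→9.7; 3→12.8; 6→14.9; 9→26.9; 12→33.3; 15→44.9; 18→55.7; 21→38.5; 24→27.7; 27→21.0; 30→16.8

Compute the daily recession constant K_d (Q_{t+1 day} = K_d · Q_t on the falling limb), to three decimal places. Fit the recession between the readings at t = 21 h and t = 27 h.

K_d ≈ 0.089

Between t = 21 h and t = 27 h the flow falls from 38.5 to 21.0 m³/s over 2×3 h = 6 h.
Per-interval ratio K = (21.0/38.5)^(1/2) = 0.7385; K_d = K^(24/3) = 0.089.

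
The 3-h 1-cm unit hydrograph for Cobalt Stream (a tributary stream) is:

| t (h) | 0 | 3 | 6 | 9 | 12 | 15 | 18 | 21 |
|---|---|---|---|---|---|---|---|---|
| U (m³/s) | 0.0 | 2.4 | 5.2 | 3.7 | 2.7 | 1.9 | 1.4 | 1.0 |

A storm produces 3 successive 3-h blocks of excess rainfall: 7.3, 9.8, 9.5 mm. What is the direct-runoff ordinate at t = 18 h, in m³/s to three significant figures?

By discrete convolution, Q_j = Σ (P_i / 10 mm) · U_{j−i}.
At t = 18 h (j=6): Q = (7.3/10)·1.4 + (9.8/10)·1.9 + (9.5/10)·2.7 = 5.45 m³/s.

Q ≈ 5.45 m³/s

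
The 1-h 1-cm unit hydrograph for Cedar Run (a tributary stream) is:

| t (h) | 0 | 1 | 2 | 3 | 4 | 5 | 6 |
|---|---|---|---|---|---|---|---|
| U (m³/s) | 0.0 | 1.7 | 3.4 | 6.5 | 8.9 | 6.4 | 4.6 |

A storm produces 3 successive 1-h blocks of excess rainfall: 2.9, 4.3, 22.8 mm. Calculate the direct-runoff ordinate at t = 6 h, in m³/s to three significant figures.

Q ≈ 24.4 m³/s

By discrete convolution, Q_j = Σ (P_i / 10 mm) · U_{j−i}.
At t = 6 h (j=6): Q = (2.9/10)·4.6 + (4.3/10)·6.4 + (22.8/10)·8.9 = 24.4 m³/s.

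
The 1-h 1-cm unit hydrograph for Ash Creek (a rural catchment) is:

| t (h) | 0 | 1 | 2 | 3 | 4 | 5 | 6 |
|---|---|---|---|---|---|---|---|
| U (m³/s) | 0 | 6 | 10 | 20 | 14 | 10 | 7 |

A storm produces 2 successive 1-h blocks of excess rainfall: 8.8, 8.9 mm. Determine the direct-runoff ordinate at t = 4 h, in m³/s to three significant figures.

Q ≈ 30.1 m³/s

By discrete convolution, Q_j = Σ (P_i / 10 mm) · U_{j−i}.
At t = 4 h (j=4): Q = (8.8/10)·14 + (8.9/10)·20 = 30.1 m³/s.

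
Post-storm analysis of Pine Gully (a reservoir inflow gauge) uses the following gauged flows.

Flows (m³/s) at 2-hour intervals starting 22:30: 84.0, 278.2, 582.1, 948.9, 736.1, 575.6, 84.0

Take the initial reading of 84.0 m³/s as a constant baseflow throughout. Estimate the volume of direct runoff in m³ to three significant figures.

Direct-runoff ordinates (Q − Q_b): 0.0, 194.2, 498.1, 864.9, 652.1, 491.6, 0.0 m³/s.
ΣQ_DR = 2701 m³/s.
With Δt = 2 h = 7200 s, V = ΣQ_DR · Δt = 2701 × 7200 = 1.94 × 10^7 m³.

V ≈ 1.94 × 10^7 m³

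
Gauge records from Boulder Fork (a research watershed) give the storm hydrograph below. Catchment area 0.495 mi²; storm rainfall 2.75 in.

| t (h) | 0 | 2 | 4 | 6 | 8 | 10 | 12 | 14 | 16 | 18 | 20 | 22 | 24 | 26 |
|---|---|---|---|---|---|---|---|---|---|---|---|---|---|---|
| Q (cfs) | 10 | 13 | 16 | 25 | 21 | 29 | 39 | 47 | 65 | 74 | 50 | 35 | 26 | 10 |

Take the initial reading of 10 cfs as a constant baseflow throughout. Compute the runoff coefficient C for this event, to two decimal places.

ΣQ_DR = 320.0 cfs; V = ΣQ_DR·Δt = 2.304 × 10^6 ft³.
Runoff depth d = V / A = 2.004 in.
C = d / P = 2.004 / 2.75 = 0.73.

C ≈ 0.73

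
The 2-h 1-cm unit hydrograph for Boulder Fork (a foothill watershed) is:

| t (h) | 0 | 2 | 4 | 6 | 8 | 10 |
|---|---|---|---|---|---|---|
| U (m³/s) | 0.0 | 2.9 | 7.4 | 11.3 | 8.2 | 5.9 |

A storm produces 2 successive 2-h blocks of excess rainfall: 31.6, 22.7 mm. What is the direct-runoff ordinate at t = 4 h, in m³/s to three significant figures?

By discrete convolution, Q_j = Σ (P_i / 10 mm) · U_{j−i}.
At t = 4 h (j=2): Q = (31.6/10)·7.4 + (22.7/10)·2.9 = 30.0 m³/s.

Q ≈ 30.0 m³/s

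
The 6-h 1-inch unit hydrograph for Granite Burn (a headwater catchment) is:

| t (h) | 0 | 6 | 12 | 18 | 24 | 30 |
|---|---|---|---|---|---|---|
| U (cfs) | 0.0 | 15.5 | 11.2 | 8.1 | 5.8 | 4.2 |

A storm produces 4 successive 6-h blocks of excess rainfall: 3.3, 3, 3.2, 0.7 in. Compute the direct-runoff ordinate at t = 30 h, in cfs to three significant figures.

Q ≈ 65.0 cfs

By discrete convolution, Q_j = Σ (P_i / 1 in) · U_{j−i}.
At t = 30 h (j=5): Q = (3.3/1)·4.2 + (3/1)·5.8 + (3.2/1)·8.1 + (0.7/1)·11.2 = 65.0 cfs.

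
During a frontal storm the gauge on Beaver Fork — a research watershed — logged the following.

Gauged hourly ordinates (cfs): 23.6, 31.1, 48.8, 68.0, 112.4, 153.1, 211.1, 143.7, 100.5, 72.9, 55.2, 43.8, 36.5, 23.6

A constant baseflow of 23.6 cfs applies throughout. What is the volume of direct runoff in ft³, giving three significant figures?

V ≈ 2.86 × 10^6 ft³

Direct-runoff ordinates (Q − Q_b): 0.0, 7.5, 25.2, 44.4, 88.8, 129.5, 187.5, 120.1, 76.9, 49.3, 31.6, 20.2, 12.9, 0.0 cfs.
ΣQ_DR = 793.9 cfs.
With Δt = 1 h = 3600 s, V = ΣQ_DR · Δt = 793.9 × 3600 = 2.86 × 10^6 ft³.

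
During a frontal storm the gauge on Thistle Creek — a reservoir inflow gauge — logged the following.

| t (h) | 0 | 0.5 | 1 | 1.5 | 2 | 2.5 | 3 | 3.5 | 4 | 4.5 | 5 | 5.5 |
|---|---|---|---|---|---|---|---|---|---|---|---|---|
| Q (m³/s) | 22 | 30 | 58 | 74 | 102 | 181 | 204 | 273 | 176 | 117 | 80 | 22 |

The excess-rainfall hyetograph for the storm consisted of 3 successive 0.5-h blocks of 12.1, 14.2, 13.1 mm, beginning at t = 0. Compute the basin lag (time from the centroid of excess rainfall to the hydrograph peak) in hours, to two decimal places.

Centroid of excess rainfall: t_c = Σ P_i·t̄_i / ΣP_i = 0.7627 h (block centres at 0.25, 0.75, 1.25 h).
Hydrograph peak occurs at t = 3.5 h, so basin lag t_L = 3.5 − 0.7627 = 2.74 h.

t_L ≈ 2.74 h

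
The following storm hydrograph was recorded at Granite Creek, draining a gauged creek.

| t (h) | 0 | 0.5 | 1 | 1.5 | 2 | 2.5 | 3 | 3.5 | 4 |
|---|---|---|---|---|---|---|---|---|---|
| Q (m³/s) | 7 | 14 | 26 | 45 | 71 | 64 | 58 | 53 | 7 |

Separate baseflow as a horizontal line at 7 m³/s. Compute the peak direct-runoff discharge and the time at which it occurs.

Subtracting baseflow gives direct-runoff ordinates: 0.0, 7.0, 19.0, 38.0, 64.0, 57.0, 51.0, 46.0, 0.0 m³/s.
The maximum is 64.0 m³/s, occurring at the reading for t = 2 h.

Q_p = 64.0 m³/s at t = 2 h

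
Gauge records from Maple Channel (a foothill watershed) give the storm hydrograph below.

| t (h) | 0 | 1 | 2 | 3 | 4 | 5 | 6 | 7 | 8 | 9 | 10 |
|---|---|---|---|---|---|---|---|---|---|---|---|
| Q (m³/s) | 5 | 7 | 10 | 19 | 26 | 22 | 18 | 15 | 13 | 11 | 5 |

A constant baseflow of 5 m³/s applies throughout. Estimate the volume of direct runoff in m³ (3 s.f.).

Direct-runoff ordinates (Q − Q_b): 0.0, 2.0, 5.0, 14.0, 21.0, 17.0, 13.0, 10.0, 8.0, 6.0, 0.0 m³/s.
ΣQ_DR = 96.00 m³/s.
With Δt = 1 h = 3600 s, V = ΣQ_DR · Δt = 96.00 × 3600 = 3.46 × 10^5 m³.

V ≈ 3.46 × 10^5 m³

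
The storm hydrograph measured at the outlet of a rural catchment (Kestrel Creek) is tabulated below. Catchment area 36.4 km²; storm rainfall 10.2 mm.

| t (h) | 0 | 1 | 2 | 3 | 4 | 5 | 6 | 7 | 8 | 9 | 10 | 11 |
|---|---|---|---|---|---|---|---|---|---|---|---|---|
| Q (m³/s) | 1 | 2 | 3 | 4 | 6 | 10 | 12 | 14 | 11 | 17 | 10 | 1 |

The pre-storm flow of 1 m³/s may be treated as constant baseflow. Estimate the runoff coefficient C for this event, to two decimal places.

ΣQ_DR = 79.00 m³/s; V = ΣQ_DR·Δt = 2.844 × 10^5 m³.
Runoff depth d = V / A = 7.813 mm.
C = d / P = 7.813 / 10.2 = 0.77.

C ≈ 0.77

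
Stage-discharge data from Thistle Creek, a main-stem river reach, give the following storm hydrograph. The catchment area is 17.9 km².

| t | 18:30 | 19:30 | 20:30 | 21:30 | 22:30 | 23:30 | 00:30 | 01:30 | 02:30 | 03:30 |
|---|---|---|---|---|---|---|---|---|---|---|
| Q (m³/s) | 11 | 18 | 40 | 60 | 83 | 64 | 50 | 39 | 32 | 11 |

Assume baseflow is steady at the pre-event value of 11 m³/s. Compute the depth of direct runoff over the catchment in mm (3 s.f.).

Direct runoff: 0.0, 7.0, 29.0, 49.0, 72.0, 53.0, 39.0, 28.0, 21.0, 0.0 m³/s; ΣQ_DR = 298.0 m³/s.
V = ΣQ_DR · Δt = 298.0 × 3600 s = 1.073 × 10^6 m³.
Over A = 17.9 km², depth = V / A = 59.9 mm.

d ≈ 59.9 mm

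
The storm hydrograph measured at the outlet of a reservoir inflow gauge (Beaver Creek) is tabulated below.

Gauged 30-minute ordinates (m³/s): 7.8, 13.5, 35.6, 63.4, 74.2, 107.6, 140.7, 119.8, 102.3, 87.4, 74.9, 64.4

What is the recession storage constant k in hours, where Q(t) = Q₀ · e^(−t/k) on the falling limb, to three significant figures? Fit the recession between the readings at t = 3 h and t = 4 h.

On the falling limb, Q drops from 140.7 to 102.3 m³/s between t = 3 h and t = 4 h (Δt = 1 h).
k = −Δt / ln(Q₂/Q₁) = −1 / ln(102.3/140.7) = 3.14 h.

k ≈ 3.14 h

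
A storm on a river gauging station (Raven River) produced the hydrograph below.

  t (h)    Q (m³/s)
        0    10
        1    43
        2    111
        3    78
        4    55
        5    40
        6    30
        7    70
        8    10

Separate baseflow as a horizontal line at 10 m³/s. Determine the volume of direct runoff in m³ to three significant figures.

Direct-runoff ordinates (Q − Q_b): 0.0, 33.0, 101.0, 68.0, 45.0, 30.0, 20.0, 60.0, 0.0 m³/s.
ΣQ_DR = 357.0 m³/s.
With Δt = 1 h = 3600 s, V = ΣQ_DR · Δt = 357.0 × 3600 = 1.29 × 10^6 m³.

V ≈ 1.29 × 10^6 m³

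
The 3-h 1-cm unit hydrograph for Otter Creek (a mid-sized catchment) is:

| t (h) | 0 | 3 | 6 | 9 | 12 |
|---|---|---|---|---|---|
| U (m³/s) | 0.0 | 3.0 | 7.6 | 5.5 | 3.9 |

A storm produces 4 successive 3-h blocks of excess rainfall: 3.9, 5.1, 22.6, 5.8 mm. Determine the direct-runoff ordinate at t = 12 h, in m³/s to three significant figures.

Q ≈ 23.2 m³/s

By discrete convolution, Q_j = Σ (P_i / 10 mm) · U_{j−i}.
At t = 12 h (j=4): Q = (3.9/10)·3.9 + (5.1/10)·5.5 + (22.6/10)·7.6 + (5.8/10)·3.0 = 23.2 m³/s.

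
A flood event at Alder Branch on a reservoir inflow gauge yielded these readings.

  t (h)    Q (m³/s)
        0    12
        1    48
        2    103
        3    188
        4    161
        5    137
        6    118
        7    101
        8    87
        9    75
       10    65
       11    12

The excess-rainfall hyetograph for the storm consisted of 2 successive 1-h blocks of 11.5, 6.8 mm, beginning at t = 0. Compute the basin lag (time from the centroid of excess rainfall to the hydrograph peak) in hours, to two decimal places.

Centroid of excess rainfall: t_c = Σ P_i·t̄_i / ΣP_i = 0.8716 h (block centres at 0.5, 1.5 h).
Hydrograph peak occurs at t = 3 h, so basin lag t_L = 3 − 0.8716 = 2.13 h.

t_L ≈ 2.13 h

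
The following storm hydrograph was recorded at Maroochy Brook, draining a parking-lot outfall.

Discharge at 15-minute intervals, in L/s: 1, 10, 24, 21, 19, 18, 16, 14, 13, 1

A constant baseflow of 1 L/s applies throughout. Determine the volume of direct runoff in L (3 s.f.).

V ≈ 1.14 × 10^5 L

Direct-runoff ordinates (Q − Q_b): 0.0, 9.0, 23.0, 20.0, 18.0, 17.0, 15.0, 13.0, 12.0, 0.0 L/s.
ΣQ_DR = 127.0 L/s.
With Δt = 0.25 h = 900 s, V = ΣQ_DR · Δt = 127.0 × 900 = 1.14 × 10^5 L.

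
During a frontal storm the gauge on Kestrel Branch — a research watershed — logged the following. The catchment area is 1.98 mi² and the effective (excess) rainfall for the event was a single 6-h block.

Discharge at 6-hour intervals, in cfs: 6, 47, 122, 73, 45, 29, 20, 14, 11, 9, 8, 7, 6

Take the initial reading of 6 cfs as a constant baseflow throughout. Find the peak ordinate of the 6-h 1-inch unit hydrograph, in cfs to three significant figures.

Direct runoff: 0.0, 41.0, 116.0, 67.0, 39.0, 23.0, 14.0, 8.0, 5.0, 3.0, 2.0, 1.0, 0.0 cfs; ΣQ_DR = 319.0 cfs, peak = 116.0 cfs.
Runoff depth d = ΣQ_DR·Δt / A = 319.0 × 21600 / (1.98 mi²) = 1.498 in.
The 1-inch UH is the DRH scaled by (1 in)/d, so U_p = 116.0 × 1/1.498 = 77.4 cfs.

U_p ≈ 77.4 cfs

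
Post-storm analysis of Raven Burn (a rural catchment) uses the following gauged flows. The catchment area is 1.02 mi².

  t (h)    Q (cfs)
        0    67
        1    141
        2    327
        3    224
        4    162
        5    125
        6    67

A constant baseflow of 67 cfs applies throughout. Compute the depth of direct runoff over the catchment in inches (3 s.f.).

Direct runoff: 0.0, 74.0, 260.0, 157.0, 95.0, 58.0, 0.0 cfs; ΣQ_DR = 644.0 cfs.
V = ΣQ_DR · Δt = 644.0 × 3600 s = 2.318 × 10^6 ft³.
Over A = 1.02 mi², depth = V / A = 0.978 in.

d ≈ 0.978 in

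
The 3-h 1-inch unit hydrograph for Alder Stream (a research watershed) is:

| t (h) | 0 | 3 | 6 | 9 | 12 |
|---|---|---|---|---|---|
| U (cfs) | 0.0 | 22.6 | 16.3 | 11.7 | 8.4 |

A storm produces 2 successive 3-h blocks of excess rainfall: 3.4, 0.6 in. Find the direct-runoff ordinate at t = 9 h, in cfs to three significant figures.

Q ≈ 49.6 cfs

By discrete convolution, Q_j = Σ (P_i / 1 in) · U_{j−i}.
At t = 9 h (j=3): Q = (3.4/1)·11.7 + (0.6/1)·16.3 = 49.6 cfs.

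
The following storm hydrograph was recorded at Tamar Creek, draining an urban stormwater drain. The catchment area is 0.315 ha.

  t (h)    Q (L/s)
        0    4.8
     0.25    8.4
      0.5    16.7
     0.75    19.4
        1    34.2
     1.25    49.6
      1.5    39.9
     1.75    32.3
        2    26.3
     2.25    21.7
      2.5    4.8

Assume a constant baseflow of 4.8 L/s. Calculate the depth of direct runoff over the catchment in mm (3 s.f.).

Direct runoff: 0.0, 3.6, 11.9, 14.6, 29.4, 44.8, 35.1, 27.5, 21.5, 16.9, 0.0 L/s; ΣQ_DR = 205.3 L/s.
V = ΣQ_DR · Δt = 205.3 × 900 s = 1.848 × 10^5 L.
Over A = 0.315 ha, depth = V / A = 58.7 mm.

d ≈ 58.7 mm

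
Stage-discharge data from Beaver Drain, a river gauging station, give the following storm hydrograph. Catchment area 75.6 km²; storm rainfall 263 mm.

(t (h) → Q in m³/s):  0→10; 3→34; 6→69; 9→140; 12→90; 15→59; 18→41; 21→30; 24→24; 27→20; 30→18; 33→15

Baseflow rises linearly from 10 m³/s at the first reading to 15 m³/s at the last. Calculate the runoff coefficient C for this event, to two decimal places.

ΣQ_DR = 400.0 m³/s; V = ΣQ_DR·Δt = 4.320 × 10^6 m³.
Runoff depth d = V / A = 57.14 mm.
C = d / P = 57.14 / 263 = 0.22.

C ≈ 0.22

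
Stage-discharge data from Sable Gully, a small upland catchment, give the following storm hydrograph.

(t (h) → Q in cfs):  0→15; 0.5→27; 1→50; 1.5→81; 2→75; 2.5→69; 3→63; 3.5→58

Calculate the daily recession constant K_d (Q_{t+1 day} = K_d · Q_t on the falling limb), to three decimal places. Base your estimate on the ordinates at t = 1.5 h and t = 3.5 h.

K_d ≈ 0.018

Between t = 1.5 h and t = 3.5 h the flow falls from 81 to 58 cfs over 4×0.5 h = 2 h.
Per-interval ratio K = (58/81)^(1/4) = 0.9199; K_d = K^(24/0.5) = 0.018.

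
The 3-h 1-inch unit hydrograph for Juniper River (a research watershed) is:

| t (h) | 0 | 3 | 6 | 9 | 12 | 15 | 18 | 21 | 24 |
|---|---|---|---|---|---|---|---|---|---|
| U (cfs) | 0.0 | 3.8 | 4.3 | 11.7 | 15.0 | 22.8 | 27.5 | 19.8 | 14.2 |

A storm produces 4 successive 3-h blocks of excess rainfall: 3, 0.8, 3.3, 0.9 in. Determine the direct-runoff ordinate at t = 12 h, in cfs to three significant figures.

By discrete convolution, Q_j = Σ (P_i / 1 in) · U_{j−i}.
At t = 12 h (j=4): Q = (3/1)·15.0 + (0.8/1)·11.7 + (3.3/1)·4.3 + (0.9/1)·3.8 = 72.0 cfs.

Q ≈ 72.0 cfs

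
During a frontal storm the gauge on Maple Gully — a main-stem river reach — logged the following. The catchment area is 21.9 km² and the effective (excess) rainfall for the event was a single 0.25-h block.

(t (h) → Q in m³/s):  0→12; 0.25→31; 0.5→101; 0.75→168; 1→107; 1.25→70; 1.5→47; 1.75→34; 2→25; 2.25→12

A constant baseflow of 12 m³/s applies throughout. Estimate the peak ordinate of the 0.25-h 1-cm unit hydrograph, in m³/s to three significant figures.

U_p ≈ 77.9 m³/s

Direct runoff: 0.0, 19.0, 89.0, 156.0, 95.0, 58.0, 35.0, 22.0, 13.0, 0.0 m³/s; ΣQ_DR = 487.0 m³/s, peak = 156.0 m³/s.
Runoff depth d = ΣQ_DR·Δt / A = 487.0 × 900 / (21.9 km²) = 20.01 mm.
The 1-cm UH is the DRH scaled by (10 mm)/d, so U_p = 156.0 × 10/20.01 = 77.9 m³/s.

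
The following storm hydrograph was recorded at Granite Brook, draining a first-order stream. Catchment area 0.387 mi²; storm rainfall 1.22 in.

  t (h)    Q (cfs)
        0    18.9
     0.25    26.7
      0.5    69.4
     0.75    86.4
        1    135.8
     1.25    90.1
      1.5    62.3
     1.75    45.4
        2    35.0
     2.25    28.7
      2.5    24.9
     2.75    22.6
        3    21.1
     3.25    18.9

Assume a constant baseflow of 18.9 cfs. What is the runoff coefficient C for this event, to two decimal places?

C ≈ 0.35

ΣQ_DR = 421.6 cfs; V = ΣQ_DR·Δt = 3.794 × 10^5 ft³.
Runoff depth d = V / A = 0.4220 in.
C = d / P = 0.4220 / 1.22 = 0.35.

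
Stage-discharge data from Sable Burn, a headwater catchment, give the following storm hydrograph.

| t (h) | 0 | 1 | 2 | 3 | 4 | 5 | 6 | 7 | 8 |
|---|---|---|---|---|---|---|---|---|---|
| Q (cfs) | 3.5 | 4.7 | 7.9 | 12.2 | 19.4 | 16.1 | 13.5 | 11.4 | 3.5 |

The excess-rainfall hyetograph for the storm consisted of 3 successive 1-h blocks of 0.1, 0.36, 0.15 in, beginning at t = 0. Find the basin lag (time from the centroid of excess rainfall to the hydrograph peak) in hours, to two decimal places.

t_L ≈ 2.42 h

Centroid of excess rainfall: t_c = Σ P_i·t̄_i / ΣP_i = 1.5820 h (block centres at 0.5, 1.5, 2.5 h).
Hydrograph peak occurs at t = 4 h, so basin lag t_L = 4 − 1.5820 = 2.42 h.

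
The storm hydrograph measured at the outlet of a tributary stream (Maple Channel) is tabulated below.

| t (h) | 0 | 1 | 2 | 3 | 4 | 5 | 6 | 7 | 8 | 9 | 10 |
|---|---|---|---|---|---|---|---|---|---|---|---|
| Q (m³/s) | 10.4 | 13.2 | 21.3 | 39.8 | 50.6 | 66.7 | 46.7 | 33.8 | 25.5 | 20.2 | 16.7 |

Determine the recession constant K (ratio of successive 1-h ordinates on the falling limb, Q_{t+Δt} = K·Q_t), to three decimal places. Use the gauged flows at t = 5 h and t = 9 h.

Using the recession-limb readings at t = 5 h and t = 9 h: Q falls from 66.7 to 20.2 m³/s over 4 intervals.
K = (Q₂/Q₁)^(1/4) = (20.2/66.7)^(1/4) = 0.742.

K ≈ 0.742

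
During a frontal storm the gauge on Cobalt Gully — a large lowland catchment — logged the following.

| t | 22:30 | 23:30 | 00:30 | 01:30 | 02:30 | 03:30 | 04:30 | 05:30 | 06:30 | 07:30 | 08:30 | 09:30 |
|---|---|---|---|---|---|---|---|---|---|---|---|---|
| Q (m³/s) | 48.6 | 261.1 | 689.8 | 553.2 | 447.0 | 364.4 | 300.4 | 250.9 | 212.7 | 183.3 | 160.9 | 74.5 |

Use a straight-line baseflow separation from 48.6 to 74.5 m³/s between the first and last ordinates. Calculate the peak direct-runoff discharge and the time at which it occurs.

Q_p = 636.49 m³/s at t = 00:30

Subtracting baseflow gives direct-runoff ordinates: 0.00, 210.15, 636.49, 497.54, 388.98, 304.03, 237.67, 185.82, 145.26, 113.51, 88.75, 0.00 m³/s.
The maximum is 636.49 m³/s, occurring at the reading for t = 00:30.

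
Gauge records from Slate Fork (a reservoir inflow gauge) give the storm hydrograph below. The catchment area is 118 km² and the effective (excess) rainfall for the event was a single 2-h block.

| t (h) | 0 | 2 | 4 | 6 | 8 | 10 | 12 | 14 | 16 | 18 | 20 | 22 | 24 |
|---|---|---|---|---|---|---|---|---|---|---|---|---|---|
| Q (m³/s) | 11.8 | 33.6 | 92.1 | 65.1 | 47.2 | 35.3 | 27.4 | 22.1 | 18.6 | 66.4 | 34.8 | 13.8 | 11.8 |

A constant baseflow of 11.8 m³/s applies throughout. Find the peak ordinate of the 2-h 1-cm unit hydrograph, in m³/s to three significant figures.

U_p ≈ 40.3 m³/s

Direct runoff: 0.0, 21.8, 80.3, 53.3, 35.4, 23.5, 15.6, 10.3, 6.8, 54.6, 23.0, 2.0, 0.0 m³/s; ΣQ_DR = 326.6 m³/s, peak = 80.3 m³/s.
Runoff depth d = ΣQ_DR·Δt / A = 326.6 × 7200 / (118 km²) = 19.93 mm.
The 1-cm UH is the DRH scaled by (10 mm)/d, so U_p = 80.3 × 10/19.93 = 40.3 m³/s.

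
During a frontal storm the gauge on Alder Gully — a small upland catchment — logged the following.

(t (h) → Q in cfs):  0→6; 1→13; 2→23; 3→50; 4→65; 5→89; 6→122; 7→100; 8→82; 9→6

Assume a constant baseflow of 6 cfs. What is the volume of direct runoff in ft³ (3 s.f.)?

Direct-runoff ordinates (Q − Q_b): 0.0, 7.0, 17.0, 44.0, 59.0, 83.0, 116.0, 94.0, 76.0, 0.0 cfs.
ΣQ_DR = 496.0 cfs.
With Δt = 1 h = 3600 s, V = ΣQ_DR · Δt = 496.0 × 3600 = 1.79 × 10^6 ft³.

V ≈ 1.79 × 10^6 ft³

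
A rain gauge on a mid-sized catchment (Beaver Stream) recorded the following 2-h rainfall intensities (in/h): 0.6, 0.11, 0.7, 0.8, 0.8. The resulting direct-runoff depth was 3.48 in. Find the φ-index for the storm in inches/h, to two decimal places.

φ ≈ 0.29 in/h

Only the 4 blocks with intensity above φ contribute runoff: 0.6, 0.7, 0.8, 0.8 in/h.
Σ(I−φ)·Δt = d  ⇒  (0.6+0.7+0.8+0.8 − 4φ)·2 = 3.48
φ = (2.900 − 3.48/2) / 4 = 0.29 in/h.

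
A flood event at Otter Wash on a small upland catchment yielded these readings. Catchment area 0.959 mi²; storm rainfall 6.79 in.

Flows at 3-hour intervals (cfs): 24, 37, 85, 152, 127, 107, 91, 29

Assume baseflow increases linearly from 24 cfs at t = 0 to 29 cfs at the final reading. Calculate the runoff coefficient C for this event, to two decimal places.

ΣQ_DR = 440.0 cfs; V = ΣQ_DR·Δt = 4.752 × 10^6 ft³.
Runoff depth d = V / A = 2.133 in.
C = d / P = 2.133 / 6.79 = 0.31.

C ≈ 0.31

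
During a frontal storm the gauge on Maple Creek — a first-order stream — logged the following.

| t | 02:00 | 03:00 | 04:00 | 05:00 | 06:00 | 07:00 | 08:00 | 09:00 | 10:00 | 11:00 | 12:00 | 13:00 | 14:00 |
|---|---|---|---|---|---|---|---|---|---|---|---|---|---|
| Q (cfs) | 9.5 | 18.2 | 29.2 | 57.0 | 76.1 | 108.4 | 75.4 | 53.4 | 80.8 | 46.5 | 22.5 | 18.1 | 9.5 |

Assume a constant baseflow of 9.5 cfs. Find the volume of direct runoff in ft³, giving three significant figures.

Direct-runoff ordinates (Q − Q_b): 0.0, 8.7, 19.7, 47.5, 66.6, 98.9, 65.9, 43.9, 71.3, 37.0, 13.0, 8.6, 0.0 cfs.
ΣQ_DR = 481.1 cfs.
With Δt = 1 h = 3600 s, V = ΣQ_DR · Δt = 481.1 × 3600 = 1.73 × 10^6 ft³.

V ≈ 1.73 × 10^6 ft³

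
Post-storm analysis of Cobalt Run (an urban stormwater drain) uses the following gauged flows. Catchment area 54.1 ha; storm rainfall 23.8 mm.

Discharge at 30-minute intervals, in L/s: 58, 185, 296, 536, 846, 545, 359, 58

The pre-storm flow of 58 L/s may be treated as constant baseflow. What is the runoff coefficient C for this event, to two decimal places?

ΣQ_DR = 2419 L/s; V = ΣQ_DR·Δt = 4.354 × 10^6 L.
Runoff depth d = V / A = 8.048 mm.
C = d / P = 8.048 / 23.8 = 0.34.

C ≈ 0.34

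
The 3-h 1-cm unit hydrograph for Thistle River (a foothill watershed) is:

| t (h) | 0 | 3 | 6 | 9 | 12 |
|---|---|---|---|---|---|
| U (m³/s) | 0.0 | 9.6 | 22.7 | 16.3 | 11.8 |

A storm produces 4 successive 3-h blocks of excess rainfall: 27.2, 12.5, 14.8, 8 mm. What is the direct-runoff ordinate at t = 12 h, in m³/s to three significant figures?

By discrete convolution, Q_j = Σ (P_i / 10 mm) · U_{j−i}.
At t = 12 h (j=4): Q = (27.2/10)·11.8 + (12.5/10)·16.3 + (14.8/10)·22.7 + (8/10)·9.6 = 93.7 m³/s.

Q ≈ 93.7 m³/s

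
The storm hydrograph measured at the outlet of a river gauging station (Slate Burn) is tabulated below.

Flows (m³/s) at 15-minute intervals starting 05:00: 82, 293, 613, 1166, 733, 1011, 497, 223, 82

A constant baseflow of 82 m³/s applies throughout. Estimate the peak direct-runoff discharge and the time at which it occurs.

Subtracting baseflow gives direct-runoff ordinates: 0.0, 211.0, 531.0, 1084.0, 651.0, 929.0, 415.0, 141.0, 0.0 m³/s.
The maximum is 1084.0 m³/s, occurring at the reading for t = 05:45.

Q_p = 1084.0 m³/s at t = 05:45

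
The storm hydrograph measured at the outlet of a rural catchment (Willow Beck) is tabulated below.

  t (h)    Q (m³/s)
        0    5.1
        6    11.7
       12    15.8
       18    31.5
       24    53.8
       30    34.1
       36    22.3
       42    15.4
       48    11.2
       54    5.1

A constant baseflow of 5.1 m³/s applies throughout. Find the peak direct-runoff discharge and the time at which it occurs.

Q_p = 48.7 m³/s at t = 24 h

Subtracting baseflow gives direct-runoff ordinates: 0.0, 6.6, 10.7, 26.4, 48.7, 29.0, 17.2, 10.3, 6.1, 0.0 m³/s.
The maximum is 48.7 m³/s, occurring at the reading for t = 24 h.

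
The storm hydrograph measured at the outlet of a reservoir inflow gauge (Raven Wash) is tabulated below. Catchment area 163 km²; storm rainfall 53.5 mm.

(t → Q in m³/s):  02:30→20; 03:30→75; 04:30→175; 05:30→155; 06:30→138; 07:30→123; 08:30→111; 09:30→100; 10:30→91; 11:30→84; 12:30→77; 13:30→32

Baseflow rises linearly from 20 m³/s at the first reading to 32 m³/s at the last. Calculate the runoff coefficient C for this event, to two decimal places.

ΣQ_DR = 869.0 m³/s; V = ΣQ_DR·Δt = 3.128 × 10^6 m³.
Runoff depth d = V / A = 19.19 mm.
C = d / P = 19.19 / 53.5 = 0.36.

C ≈ 0.36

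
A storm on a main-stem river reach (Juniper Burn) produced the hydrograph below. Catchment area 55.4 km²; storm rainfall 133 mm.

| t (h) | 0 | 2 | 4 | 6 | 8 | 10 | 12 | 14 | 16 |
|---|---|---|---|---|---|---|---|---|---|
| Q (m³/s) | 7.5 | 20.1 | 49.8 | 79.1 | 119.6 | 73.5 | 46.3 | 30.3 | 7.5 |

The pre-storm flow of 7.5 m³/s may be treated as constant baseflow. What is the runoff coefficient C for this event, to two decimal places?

ΣQ_DR = 366.2 m³/s; V = ΣQ_DR·Δt = 2.637 × 10^6 m³.
Runoff depth d = V / A = 47.59 mm.
C = d / P = 47.59 / 133 = 0.36.

C ≈ 0.36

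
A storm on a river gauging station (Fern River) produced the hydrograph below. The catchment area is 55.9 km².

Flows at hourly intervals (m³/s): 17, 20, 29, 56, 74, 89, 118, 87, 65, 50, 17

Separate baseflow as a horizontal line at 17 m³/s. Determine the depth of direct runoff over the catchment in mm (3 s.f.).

Direct runoff: 0.0, 3.0, 12.0, 39.0, 57.0, 72.0, 101.0, 70.0, 48.0, 33.0, 0.0 m³/s; ΣQ_DR = 435.0 m³/s.
V = ΣQ_DR · Δt = 435.0 × 3600 s = 1.566 × 10^6 m³.
Over A = 55.9 km², depth = V / A = 28.0 mm.

d ≈ 28.0 mm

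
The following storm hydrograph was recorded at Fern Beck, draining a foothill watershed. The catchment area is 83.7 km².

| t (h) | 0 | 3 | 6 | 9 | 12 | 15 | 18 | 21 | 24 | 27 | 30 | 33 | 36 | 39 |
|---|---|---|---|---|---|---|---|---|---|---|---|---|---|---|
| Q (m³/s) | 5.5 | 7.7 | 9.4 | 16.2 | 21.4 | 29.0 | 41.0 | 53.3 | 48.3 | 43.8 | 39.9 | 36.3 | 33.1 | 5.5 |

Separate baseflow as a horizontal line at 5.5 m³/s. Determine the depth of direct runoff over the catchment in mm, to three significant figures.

Direct runoff: 0.0, 2.2, 3.9, 10.7, 15.9, 23.5, 35.5, 47.8, 42.8, 38.3, 34.4, 30.8, 27.6, 0.0 m³/s; ΣQ_DR = 313.4 m³/s.
V = ΣQ_DR · Δt = 313.4 × 10800 s = 3.385 × 10^6 m³.
Over A = 83.7 km², depth = V / A = 40.4 mm.

d ≈ 40.4 mm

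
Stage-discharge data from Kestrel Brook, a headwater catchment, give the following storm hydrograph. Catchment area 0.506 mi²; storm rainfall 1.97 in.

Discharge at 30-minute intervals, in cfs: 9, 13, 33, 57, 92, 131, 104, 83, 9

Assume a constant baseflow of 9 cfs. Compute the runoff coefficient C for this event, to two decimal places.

C ≈ 0.35

ΣQ_DR = 450.0 cfs; V = ΣQ_DR·Δt = 8.100 × 10^5 ft³.
Runoff depth d = V / A = 0.6890 in.
C = d / P = 0.6890 / 1.97 = 0.35.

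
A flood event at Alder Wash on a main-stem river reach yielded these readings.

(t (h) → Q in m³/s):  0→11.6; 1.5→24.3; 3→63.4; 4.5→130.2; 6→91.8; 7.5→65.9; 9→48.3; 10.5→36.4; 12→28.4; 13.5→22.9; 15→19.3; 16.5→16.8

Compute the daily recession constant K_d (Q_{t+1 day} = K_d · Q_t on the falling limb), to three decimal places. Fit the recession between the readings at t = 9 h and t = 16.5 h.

Between t = 9 h and t = 16.5 h the flow falls from 48.3 to 16.8 m³/s over 5×1.5 h = 7.5 h.
Per-interval ratio K = (16.8/48.3)^(1/5) = 0.8096; K_d = K^(24/1.5) = 0.034.

K_d ≈ 0.034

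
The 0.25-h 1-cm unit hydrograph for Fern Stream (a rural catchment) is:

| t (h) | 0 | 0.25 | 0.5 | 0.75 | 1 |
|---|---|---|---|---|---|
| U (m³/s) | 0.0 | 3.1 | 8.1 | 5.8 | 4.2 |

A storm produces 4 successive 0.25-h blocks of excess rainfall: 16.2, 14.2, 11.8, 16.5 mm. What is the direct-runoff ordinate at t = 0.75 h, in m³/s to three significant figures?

By discrete convolution, Q_j = Σ (P_i / 10 mm) · U_{j−i}.
At t = 0.75 h (j=3): Q = (16.2/10)·5.8 + (14.2/10)·8.1 + (11.8/10)·3.1 + (16.5/10)·0.0 = 24.6 m³/s.

Q ≈ 24.6 m³/s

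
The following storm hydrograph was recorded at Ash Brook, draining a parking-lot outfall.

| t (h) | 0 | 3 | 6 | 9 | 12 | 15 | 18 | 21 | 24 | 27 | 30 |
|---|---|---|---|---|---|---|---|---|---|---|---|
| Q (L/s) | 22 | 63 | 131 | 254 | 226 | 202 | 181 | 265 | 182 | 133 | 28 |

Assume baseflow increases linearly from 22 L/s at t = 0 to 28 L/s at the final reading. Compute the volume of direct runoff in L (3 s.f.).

Direct-runoff ordinates (Q − Q_b): 0.00, 40.40, 107.80, 230.20, 201.60, 177.00, 155.40, 238.80, 155.20, 105.60, 0.00 L/s.
ΣQ_DR = 1412 L/s.
With Δt = 3 h = 10800 s, V = ΣQ_DR · Δt = 1412 × 10800 = 1.52 × 10^7 L.

V ≈ 1.52 × 10^7 L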